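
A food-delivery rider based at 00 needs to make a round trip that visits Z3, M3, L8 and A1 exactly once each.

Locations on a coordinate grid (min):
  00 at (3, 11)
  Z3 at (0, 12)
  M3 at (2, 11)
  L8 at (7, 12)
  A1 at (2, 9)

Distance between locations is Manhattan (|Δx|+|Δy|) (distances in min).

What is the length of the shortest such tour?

There are 12 distinct closed tours to check (reversals are equivalent).
00 → Z3 → M3 → L8 → A1 → 00: 4+3+6+8+3 = 24
00 → Z3 → M3 → A1 → L8 → 00: 4+3+2+8+5 = 22
00 → Z3 → L8 → M3 → A1 → 00: 4+7+6+2+3 = 22
00 → Z3 → L8 → A1 → M3 → 00: 4+7+8+2+1 = 22
00 → Z3 → A1 → M3 → L8 → 00: 4+5+2+6+5 = 22
00 → Z3 → A1 → L8 → M3 → 00: 4+5+8+6+1 = 24
00 → M3 → Z3 → L8 → A1 → 00: 1+3+7+8+3 = 22
00 → M3 → Z3 → A1 → L8 → 00: 1+3+5+8+5 = 22
00 → M3 → L8 → Z3 → A1 → 00: 1+6+7+5+3 = 22
00 → M3 → A1 → Z3 → L8 → 00: 1+2+5+7+5 = 20
00 → L8 → Z3 → M3 → A1 → 00: 5+7+3+2+3 = 20
00 → L8 → M3 → Z3 → A1 → 00: 5+6+3+5+3 = 22
The minimum is 20.
One optimal route: 00 → M3 → A1 → Z3 → L8 → 00 (or its reverse).

20 min — the shortest possible round trip.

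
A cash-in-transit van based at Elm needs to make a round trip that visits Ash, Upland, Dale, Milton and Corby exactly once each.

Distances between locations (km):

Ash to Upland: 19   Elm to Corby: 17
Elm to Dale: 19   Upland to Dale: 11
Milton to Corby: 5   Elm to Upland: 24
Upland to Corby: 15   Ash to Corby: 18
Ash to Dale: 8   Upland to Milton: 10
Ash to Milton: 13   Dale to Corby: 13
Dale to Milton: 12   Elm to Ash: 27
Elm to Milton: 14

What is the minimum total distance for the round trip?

78 km — the shortest possible round trip.

With 5 stops there are 5!/2 = 60 distinct round trips (a route and its reverse cost the same).
Elm-Ash-Upland-Dale-Milton-Corby-Elm: 27+19+11+12+5+17 = 91
Elm-Ash-Upland-Dale-Corby-Milton-Elm: 27+19+11+13+5+14 = 89
Elm-Ash-Upland-Milton-Dale-Corby-Elm: 27+19+10+12+13+17 = 98
Elm-Ash-Upland-Milton-Corby-Dale-Elm: 27+19+10+5+13+19 = 93
Elm-Ash-Upland-Corby-Dale-Milton-Elm: 27+19+15+13+12+14 = 100
Elm-Ash-Upland-Corby-Milton-Dale-Elm: 27+19+15+5+12+19 = 97
Elm-Ash-Dale-Upland-Milton-Corby-Elm: 27+8+11+10+5+17 = 78
Elm-Ash-Dale-Upland-Corby-Milton-Elm: 27+8+11+15+5+14 = 80
Elm-Ash-Dale-Milton-Upland-Corby-Elm: 27+8+12+10+15+17 = 89
Elm-Ash-Dale-Milton-Corby-Upland-Elm: 27+8+12+5+15+24 = 91
Elm-Ash-Dale-Corby-Upland-Milton-Elm: 27+8+13+15+10+14 = 87
Elm-Ash-Dale-Corby-Milton-Upland-Elm: 27+8+13+5+10+24 = 87
Elm-Ash-Milton-Upland-Dale-Corby-Elm: 27+13+10+11+13+17 = 91
Elm-Ash-Milton-Upland-Corby-Dale-Elm: 27+13+10+15+13+19 = 97
… (46 more)
The minimum is 78.
One optimal route: Elm → Ash → Dale → Upland → Milton → Corby → Elm (or its reverse).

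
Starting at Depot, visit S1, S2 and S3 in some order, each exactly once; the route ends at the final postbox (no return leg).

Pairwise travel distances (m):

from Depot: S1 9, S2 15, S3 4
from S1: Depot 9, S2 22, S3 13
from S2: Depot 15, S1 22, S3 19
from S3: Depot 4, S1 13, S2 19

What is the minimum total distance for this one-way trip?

There are 3! = 6 possible orderings.
Depot→S1→S2→S3: 9+22+19 = 50
Depot→S1→S3→S2: 9+13+19 = 41
Depot→S2→S1→S3: 15+22+13 = 50
Depot→S2→S3→S1: 15+19+13 = 47
Depot→S3→S1→S2: 4+13+22 = 39
Depot→S3→S2→S1: 4+19+22 = 45
The minimum is 39.
One shortest path: Depot → S3 → S1 → S2.

Minimum one-way distance = 39 m.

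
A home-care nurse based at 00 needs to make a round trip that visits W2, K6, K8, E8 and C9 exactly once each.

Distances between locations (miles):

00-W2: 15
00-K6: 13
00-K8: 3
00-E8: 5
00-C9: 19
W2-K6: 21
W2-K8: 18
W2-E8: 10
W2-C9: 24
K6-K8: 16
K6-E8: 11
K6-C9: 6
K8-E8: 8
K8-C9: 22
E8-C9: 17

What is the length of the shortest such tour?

Shortest round trip = 64 miles.

00 → W2 → K6 → K8 → E8 → C9 → 00: 15+21+16+8+17+19 = 96
00 → W2 → K6 → K8 → C9 → E8 → 00: 15+21+16+22+17+5 = 96
00 → W2 → K6 → E8 → K8 → C9 → 00: 15+21+11+8+22+19 = 96
00 → W2 → K6 → E8 → C9 → K8 → 00: 15+21+11+17+22+3 = 89
00 → W2 → K6 → C9 → K8 → E8 → 00: 15+21+6+22+8+5 = 77
00 → W2 → K6 → C9 → E8 → K8 → 00: 15+21+6+17+8+3 = 70
00 → W2 → K8 → K6 → E8 → C9 → 00: 15+18+16+11+17+19 = 96
00 → W2 → K8 → K6 → C9 → E8 → 00: 15+18+16+6+17+5 = 77
00 → W2 → K8 → E8 → K6 → C9 → 00: 15+18+8+11+6+19 = 77
00 → W2 → K8 → E8 → C9 → K6 → 00: 15+18+8+17+6+13 = 77
00 → W2 → K8 → C9 → K6 → E8 → 00: 15+18+22+6+11+5 = 77
00 → W2 → K8 → C9 → E8 → K6 → 00: 15+18+22+17+11+13 = 96
00 → W2 → E8 → K6 → K8 → C9 → 00: 15+10+11+16+22+19 = 93
00 → W2 → E8 → K6 → C9 → K8 → 00: 15+10+11+6+22+3 = 67
… (46 more)
00 → K6 → C9 → W2 → E8 → K8 → 00: 13+6+24+10+8+3 = 64  ← best
The minimum is 64.
One optimal route: 00 → K6 → C9 → W2 → E8 → K8 → 00 (or its reverse).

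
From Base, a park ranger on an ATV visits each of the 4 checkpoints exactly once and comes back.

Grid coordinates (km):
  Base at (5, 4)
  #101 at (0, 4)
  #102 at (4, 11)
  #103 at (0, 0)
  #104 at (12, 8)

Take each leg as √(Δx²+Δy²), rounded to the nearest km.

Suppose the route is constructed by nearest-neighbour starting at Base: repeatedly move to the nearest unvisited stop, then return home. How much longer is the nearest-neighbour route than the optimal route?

3 km longer than the optimal tour.

From Base: #101=5, #103=6, #102=7, #104=8 → choose #101 (5).
From #101: #103=4, #102=8, #104=13 → choose #103 (4).
From #103: #102=12, #104=14 → choose #102 (12).
From #102: #104=9 → choose #104 (9).
NN route Base → #101 → #103 → #102 → #104 → Base costs 38.
Optimal: Base → #103 → #101 → #102 → #104 → Base costs 35 (by enumerating all 12 distinct tours).
Excess = 38 − 35 = 3.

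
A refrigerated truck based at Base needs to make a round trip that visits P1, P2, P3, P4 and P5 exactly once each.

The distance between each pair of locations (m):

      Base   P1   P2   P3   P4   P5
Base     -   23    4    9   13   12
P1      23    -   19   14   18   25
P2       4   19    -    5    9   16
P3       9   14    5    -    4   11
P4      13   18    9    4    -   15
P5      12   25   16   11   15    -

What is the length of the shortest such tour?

With 5 stops there are 5!/2 = 60 distinct round trips (a route and its reverse cost the same).
Base→P1→P2→P3→P4→P5→Base: 23+19+5+4+15+12 = 78
Base→P1→P2→P3→P5→P4→Base: 23+19+5+11+15+13 = 86
Base→P1→P2→P4→P3→P5→Base: 23+19+9+4+11+12 = 78
Base→P1→P2→P4→P5→P3→Base: 23+19+9+15+11+9 = 86
Base→P1→P2→P5→P3→P4→Base: 23+19+16+11+4+13 = 86
Base→P1→P2→P5→P4→P3→Base: 23+19+16+15+4+9 = 86
Base→P1→P3→P2→P4→P5→Base: 23+14+5+9+15+12 = 78
Base→P1→P3→P2→P5→P4→Base: 23+14+5+16+15+13 = 86
Base→P1→P3→P4→P2→P5→Base: 23+14+4+9+16+12 = 78
Base→P1→P3→P4→P5→P2→Base: 23+14+4+15+16+4 = 76
Base→P1→P3→P5→P2→P4→Base: 23+14+11+16+9+13 = 86
Base→P1→P3→P5→P4→P2→Base: 23+14+11+15+9+4 = 76
Base→P1→P4→P2→P3→P5→Base: 23+18+9+5+11+12 = 78
Base→P1→P4→P2→P5→P3→Base: 23+18+9+16+11+9 = 86
… (46 more)
Base→P2→P1→P3→P4→P5→Base: 4+19+14+4+15+12 = 68  ← best
The minimum is 68.
One optimal route: Base → P2 → P1 → P3 → P4 → P5 → Base (or its reverse).

68 m — the shortest possible round trip.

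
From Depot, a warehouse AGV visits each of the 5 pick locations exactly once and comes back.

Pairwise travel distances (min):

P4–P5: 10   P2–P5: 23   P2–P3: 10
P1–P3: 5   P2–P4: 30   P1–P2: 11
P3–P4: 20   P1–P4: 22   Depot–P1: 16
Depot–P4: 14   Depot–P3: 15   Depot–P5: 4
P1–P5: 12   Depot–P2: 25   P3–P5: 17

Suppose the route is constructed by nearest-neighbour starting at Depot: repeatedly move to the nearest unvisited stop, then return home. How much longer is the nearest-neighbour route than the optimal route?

From Depot: P5=4, P4=14, P3=15, P1=16, P2=25 → choose P5 (4).
From P5: P4=10, P1=12, P3=17, P2=23 → choose P4 (10).
From P4: P3=20, P1=22, P2=30 → choose P3 (20).
From P3: P1=5, P2=10 → choose P1 (5).
From P1: P2=11 → choose P2 (11).
NN route Depot → P5 → P4 → P3 → P1 → P2 → Depot costs 75.
Optimal: Depot → P1 → P2 → P3 → P4 → P5 → Depot costs 71 (by enumerating all 60 distinct tours).
Excess = 75 − 71 = 4.

The nearest-neighbour route is 4 min longer than optimal.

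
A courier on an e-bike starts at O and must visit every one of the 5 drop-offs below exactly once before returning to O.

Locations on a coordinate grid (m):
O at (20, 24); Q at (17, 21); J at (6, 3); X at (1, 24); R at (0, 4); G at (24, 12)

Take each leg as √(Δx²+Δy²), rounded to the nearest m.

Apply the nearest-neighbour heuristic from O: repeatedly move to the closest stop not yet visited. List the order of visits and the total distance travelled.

O → [Q:4 / G:13 / X:19 / J:25 / R:28] → Q (4)
Q → [G:11 / X:16 / J:21 / R:24] → G (11)
G → [J:20 / R:25 / X:26] → J (20)
J → [R:6 / X:22] → R (6)
R → [X:20] → X (20)
Return X→O: 19.
Total = 4 + 11 + 20 + 6 + 20 + 19 = 80.

80 m along O → Q → G → J → R → X → O.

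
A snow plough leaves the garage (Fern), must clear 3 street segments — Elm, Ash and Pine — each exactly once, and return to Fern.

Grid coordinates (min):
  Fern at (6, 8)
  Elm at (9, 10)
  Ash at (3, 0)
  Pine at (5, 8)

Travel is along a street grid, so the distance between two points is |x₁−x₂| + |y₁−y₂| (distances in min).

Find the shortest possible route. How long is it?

Fern → Elm → Ash → Pine → Fern: 5+16+10+1 = 32
Fern → Elm → Pine → Ash → Fern: 5+6+10+11 = 32
Fern → Ash → Elm → Pine → Fern: 11+16+6+1 = 34
The minimum is 32.
One optimal route: Fern → Elm → Ash → Pine → Fern (or its reverse).

Minimum total distance: 32 min.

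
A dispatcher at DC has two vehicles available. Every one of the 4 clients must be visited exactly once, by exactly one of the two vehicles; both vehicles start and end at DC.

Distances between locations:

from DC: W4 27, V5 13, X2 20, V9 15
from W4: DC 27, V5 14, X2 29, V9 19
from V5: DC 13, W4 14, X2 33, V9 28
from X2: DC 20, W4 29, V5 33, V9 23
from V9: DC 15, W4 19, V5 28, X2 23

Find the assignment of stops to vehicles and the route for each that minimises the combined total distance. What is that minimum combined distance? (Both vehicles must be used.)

Minimum combined distance: 101.

There are 2^3 − 1 = 7 ways to divide the 4 stops into two non-empty groups. For each, the best each vehicle can do is its own shortest tour through its group:
  {W4} + {V5, X2, V9}: 54 + 84 = 138
  {V5} + {W4, X2, V9}: 26 + 83 = 109
  {W4, V5} + {X2, V9}: 54 + 58 = 112
  {X2} + {W4, V5, V9}: 40 + 61 = 101
  {W4, X2} + {V5, V9}: 76 + 56 = 132
  {V5, X2} + {W4, V9}: 66 + 61 = 127
  … (7 splits in total)
Best: vehicle 1 DC → X2 → DC = 40; vehicle 2 DC → V5 → W4 → V9 → DC = 61; combined 101.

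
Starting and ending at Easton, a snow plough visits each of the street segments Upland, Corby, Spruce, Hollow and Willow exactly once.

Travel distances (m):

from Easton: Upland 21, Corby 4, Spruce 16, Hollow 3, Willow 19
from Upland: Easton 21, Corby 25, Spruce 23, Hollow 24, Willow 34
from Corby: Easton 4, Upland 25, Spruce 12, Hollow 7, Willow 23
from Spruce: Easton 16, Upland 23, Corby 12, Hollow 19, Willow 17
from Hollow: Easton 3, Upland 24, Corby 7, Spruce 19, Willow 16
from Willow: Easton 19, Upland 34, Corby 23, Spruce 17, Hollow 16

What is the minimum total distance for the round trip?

There are 60 distinct closed tours to check (reversals are equivalent).
Easton - Upland - Corby - Spruce - Hollow - Willow - Easton: 21+25+12+19+16+19 = 112
Easton - Upland - Corby - Spruce - Willow - Hollow - Easton: 21+25+12+17+16+3 = 94
Easton - Upland - Corby - Hollow - Spruce - Willow - Easton: 21+25+7+19+17+19 = 108
Easton - Upland - Corby - Hollow - Willow - Spruce - Easton: 21+25+7+16+17+16 = 102
Easton - Upland - Corby - Willow - Spruce - Hollow - Easton: 21+25+23+17+19+3 = 108
Easton - Upland - Corby - Willow - Hollow - Spruce - Easton: 21+25+23+16+19+16 = 120
Easton - Upland - Spruce - Corby - Hollow - Willow - Easton: 21+23+12+7+16+19 = 98
Easton - Upland - Spruce - Corby - Willow - Hollow - Easton: 21+23+12+23+16+3 = 98
Easton - Upland - Spruce - Hollow - Corby - Willow - Easton: 21+23+19+7+23+19 = 112
Easton - Upland - Spruce - Hollow - Willow - Corby - Easton: 21+23+19+16+23+4 = 106
Easton - Upland - Spruce - Willow - Corby - Hollow - Easton: 21+23+17+23+7+3 = 94
Easton - Upland - Spruce - Willow - Hollow - Corby - Easton: 21+23+17+16+7+4 = 88
Easton - Upland - Hollow - Corby - Spruce - Willow - Easton: 21+24+7+12+17+19 = 100
Easton - Upland - Hollow - Corby - Willow - Spruce - Easton: 21+24+7+23+17+16 = 108
… (46 more)
The minimum is 88.
One optimal route: Easton → Upland → Spruce → Willow → Hollow → Corby → Easton (or its reverse).

88 m — the shortest possible round trip.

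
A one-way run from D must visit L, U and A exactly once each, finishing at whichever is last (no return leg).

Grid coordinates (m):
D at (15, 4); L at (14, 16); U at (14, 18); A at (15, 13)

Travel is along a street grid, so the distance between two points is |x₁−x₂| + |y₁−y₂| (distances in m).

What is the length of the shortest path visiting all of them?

Minimum one-way distance = 15 m.

There are 3! = 6 possible orderings.
D→L→U→A: 13+2+6 = 21
D→L→A→U: 13+4+6 = 23
D→U→L→A: 15+2+4 = 21
D→U→A→L: 15+6+4 = 25
D→A→L→U: 9+4+2 = 15
D→A→U→L: 9+6+2 = 17
The minimum is 15.
One shortest path: D → A → L → U.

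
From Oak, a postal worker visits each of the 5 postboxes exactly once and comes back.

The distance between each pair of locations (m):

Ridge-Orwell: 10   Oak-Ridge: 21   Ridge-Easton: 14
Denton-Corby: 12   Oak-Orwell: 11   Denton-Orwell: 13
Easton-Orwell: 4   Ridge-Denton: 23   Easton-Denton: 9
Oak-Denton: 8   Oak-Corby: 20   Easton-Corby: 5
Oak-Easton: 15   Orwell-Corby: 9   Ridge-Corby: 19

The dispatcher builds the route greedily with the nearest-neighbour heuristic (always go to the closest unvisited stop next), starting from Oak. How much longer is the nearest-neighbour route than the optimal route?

10 m longer than the optimal tour.

Oak: Denton=8, Orwell=11, Easton=15, Corby=20, Ridge=21 ⇒ Denton
Denton: Easton=9, Corby=12, Orwell=13, Ridge=23 ⇒ Easton
Easton: Orwell=4, Corby=5, Ridge=14 ⇒ Orwell
Orwell: Corby=9, Ridge=10 ⇒ Corby
Corby: Ridge=19 ⇒ Ridge
NN route Oak → Denton → Easton → Orwell → Corby → Ridge → Oak costs 70.
Optimal: Oak → Ridge → Orwell → Easton → Corby → Denton → Oak costs 60 (by enumerating all 60 distinct tours).
Excess = 70 − 60 = 10.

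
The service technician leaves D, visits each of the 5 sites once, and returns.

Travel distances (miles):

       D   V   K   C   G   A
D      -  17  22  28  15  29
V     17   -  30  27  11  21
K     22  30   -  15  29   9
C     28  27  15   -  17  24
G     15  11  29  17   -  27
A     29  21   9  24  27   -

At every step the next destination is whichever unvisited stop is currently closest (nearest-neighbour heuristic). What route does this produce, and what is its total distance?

From D: distances to unvisited — G=15, V=17, K=22, C=28, A=29. Nearest is G (15).
From G: distances to unvisited — V=11, C=17, A=27, K=29. Nearest is V (11).
From V: distances to unvisited — A=21, C=27, K=30. Nearest is A (21).
From A: distances to unvisited — K=9, C=24. Nearest is K (9).
From K: distances to unvisited — C=15. Nearest is C (15).
Return C→D: 28.
Total = 15 + 11 + 21 + 9 + 15 + 28 = 99.

Total distance 99 miles via the nearest-neighbour route D → G → V → A → K → C → D.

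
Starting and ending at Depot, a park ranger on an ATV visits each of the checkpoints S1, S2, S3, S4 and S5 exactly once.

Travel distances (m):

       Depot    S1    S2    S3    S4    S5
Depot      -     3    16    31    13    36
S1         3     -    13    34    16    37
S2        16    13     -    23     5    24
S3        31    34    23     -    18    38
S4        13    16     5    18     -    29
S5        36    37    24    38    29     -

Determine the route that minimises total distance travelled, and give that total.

109 m — the shortest possible round trip.

With 5 stops there are 5!/2 = 60 distinct round trips (a route and its reverse cost the same).
Depot→S1→S2→S3→S4→S5→Depot: 3+13+23+18+29+36 = 122
Depot→S1→S2→S3→S5→S4→Depot: 3+13+23+38+29+13 = 119
Depot→S1→S2→S4→S3→S5→Depot: 3+13+5+18+38+36 = 113
Depot→S1→S2→S4→S5→S3→Depot: 3+13+5+29+38+31 = 119
Depot→S1→S2→S5→S3→S4→Depot: 3+13+24+38+18+13 = 109
Depot→S1→S2→S5→S4→S3→Depot: 3+13+24+29+18+31 = 118
Depot→S1→S3→S2→S4→S5→Depot: 3+34+23+5+29+36 = 130
Depot→S1→S3→S2→S5→S4→Depot: 3+34+23+24+29+13 = 126
Depot→S1→S3→S4→S2→S5→Depot: 3+34+18+5+24+36 = 120
Depot→S1→S3→S4→S5→S2→Depot: 3+34+18+29+24+16 = 124
Depot→S1→S3→S5→S2→S4→Depot: 3+34+38+24+5+13 = 117
Depot→S1→S3→S5→S4→S2→Depot: 3+34+38+29+5+16 = 125
Depot→S1→S4→S2→S3→S5→Depot: 3+16+5+23+38+36 = 121
Depot→S1→S4→S2→S5→S3→Depot: 3+16+5+24+38+31 = 117
… (46 more)
The minimum is 109.
One optimal route: Depot → S1 → S2 → S5 → S3 → S4 → Depot (or its reverse).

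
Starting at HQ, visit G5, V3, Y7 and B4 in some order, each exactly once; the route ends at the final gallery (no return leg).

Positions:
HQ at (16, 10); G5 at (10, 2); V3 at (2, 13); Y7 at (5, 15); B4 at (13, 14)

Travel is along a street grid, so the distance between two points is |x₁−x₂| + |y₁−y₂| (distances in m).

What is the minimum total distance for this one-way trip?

Shortest open route: 40 m.

There are 4! = 24 possible orderings.
HQ→G5→V3→Y7→B4: 14+19+5+9 = 47
HQ→G5→V3→B4→Y7: 14+19+12+9 = 54
HQ→G5→Y7→V3→B4: 14+18+5+12 = 49
HQ→G5→Y7→B4→V3: 14+18+9+12 = 53
HQ→G5→B4→V3→Y7: 14+15+12+5 = 46
HQ→G5→B4→Y7→V3: 14+15+9+5 = 43
HQ→V3→G5→Y7→B4: 17+19+18+9 = 63
HQ→V3→G5→B4→Y7: 17+19+15+9 = 60
HQ→V3→Y7→G5→B4: 17+5+18+15 = 55
HQ→V3→Y7→B4→G5: 17+5+9+15 = 46
HQ→V3→B4→G5→Y7: 17+12+15+18 = 62
HQ→V3→B4→Y7→G5: 17+12+9+18 = 56
HQ→Y7→G5→V3→B4: 16+18+19+12 = 65
HQ→Y7→G5→B4→V3: 16+18+15+12 = 61
… (10 more)
HQ→B4→Y7→V3→G5: 7+9+5+19 = 40  ← best
The minimum is 40.
One shortest path: HQ → B4 → Y7 → V3 → G5.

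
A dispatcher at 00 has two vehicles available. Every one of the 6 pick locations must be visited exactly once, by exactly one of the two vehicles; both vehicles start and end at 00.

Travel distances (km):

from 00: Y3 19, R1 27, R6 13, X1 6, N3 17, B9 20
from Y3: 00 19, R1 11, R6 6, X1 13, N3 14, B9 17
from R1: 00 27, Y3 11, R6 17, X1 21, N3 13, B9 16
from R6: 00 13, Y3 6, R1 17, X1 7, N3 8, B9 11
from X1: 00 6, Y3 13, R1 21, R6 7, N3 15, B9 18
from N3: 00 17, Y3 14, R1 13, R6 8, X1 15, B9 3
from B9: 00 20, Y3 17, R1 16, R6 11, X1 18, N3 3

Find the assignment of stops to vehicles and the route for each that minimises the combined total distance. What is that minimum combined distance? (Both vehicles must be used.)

Minimum combined distance: 78 km.

Try each way of splitting the stops between the two vehicles (each non-empty) and, for each split, find the best tour for each vehicle:
  {Y3} + {R1, R6, X1, N3, B9}: 38 + 66 = 104
  {R1} + {Y3, R6, X1, N3, B9}: 54 + 56 = 110
  {Y3, R1} + {R6, X1, N3, B9}: 57 + 44 = 101
  {R6} + {Y3, R1, X1, N3, B9}: 26 + 66 = 92
  {Y3, R6} + {R1, X1, N3, B9}: 38 + 63 = 101
  {R1, R6} + {Y3, X1, N3, B9}: 57 + 56 = 113
  … (31 splits in total)
  {X1} + {Y3, R1, R6, N3, B9}: 12 + 66 = 78  ← best
Best: vehicle 1 00 → X1 → 00 = 12; vehicle 2 00 → R6 → Y3 → R1 → N3 → B9 → 00 = 66; combined 78.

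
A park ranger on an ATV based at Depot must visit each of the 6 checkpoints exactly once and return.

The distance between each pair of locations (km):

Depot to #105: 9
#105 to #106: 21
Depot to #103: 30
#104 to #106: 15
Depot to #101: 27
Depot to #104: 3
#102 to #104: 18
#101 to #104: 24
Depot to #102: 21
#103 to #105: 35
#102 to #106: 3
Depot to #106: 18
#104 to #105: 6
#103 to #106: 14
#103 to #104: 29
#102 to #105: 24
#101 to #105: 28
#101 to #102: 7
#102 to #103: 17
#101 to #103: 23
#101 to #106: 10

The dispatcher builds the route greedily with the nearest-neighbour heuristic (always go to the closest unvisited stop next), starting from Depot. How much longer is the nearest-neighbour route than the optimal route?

Excess over optimum: 2 km.

Depot: #104=3, #105=9, #106=18, #102=21, #101=27, #103=30 ⇒ #104
#104: #105=6, #106=15, #102=18, #101=24, #103=29 ⇒ #105
#105: #106=21, #102=24, #101=28, #103=35 ⇒ #106
#106: #102=3, #101=10, #103=14 ⇒ #102
#102: #101=7, #103=17 ⇒ #101
#101: #103=23 ⇒ #103
NN route Depot → #104 → #105 → #106 → #102 → #101 → #103 → Depot costs 93.
Optimal: Depot → #103 → #106 → #102 → #101 → #105 → #104 → Depot costs 91 (by enumerating all 360 distinct tours).
Excess = 93 − 91 = 2.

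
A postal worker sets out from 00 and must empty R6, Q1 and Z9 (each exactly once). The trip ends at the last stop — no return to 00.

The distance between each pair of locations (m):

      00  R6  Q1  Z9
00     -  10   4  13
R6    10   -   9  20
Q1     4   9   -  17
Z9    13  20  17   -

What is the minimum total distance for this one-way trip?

Minimum one-way distance = 33 m.

There are 3! = 6 possible orderings.
00 - R6 - Q1 - Z9: 10+9+17 = 36
00 - R6 - Z9 - Q1: 10+20+17 = 47
00 - Q1 - R6 - Z9: 4+9+20 = 33
00 - Q1 - Z9 - R6: 4+17+20 = 41
00 - Z9 - R6 - Q1: 13+20+9 = 42
00 - Z9 - Q1 - R6: 13+17+9 = 39
The minimum is 33.
One shortest path: 00 → Q1 → R6 → Z9.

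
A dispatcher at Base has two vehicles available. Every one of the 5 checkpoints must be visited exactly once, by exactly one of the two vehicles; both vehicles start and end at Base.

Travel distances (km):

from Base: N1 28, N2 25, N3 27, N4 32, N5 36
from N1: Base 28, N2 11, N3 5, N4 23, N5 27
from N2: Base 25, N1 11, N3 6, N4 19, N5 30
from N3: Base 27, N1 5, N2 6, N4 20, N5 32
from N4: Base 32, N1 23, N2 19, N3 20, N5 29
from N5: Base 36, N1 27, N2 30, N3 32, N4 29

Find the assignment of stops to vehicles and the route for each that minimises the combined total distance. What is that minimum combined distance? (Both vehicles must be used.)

161 km — the smallest possible combined total.

There are 2^4 − 1 = 15 ways to divide the 5 stops into two non-empty groups. For each, the best each vehicle can do is its own shortest tour through its group:
  {N1} + {N2, N3, N4, N5}: 56 + 116 = 172
  {N2} + {N1, N3, N4, N5}: 50 + 118 = 168
  {N1, N2} + {N3, N4, N5}: 64 + 112 = 176
  {N3} + {N1, N2, N4, N5}: 54 + 123 = 177
  {N1, N3} + {N2, N4, N5}: 60 + 109 = 169
  {N2, N3} + {N1, N4, N5}: 58 + 116 = 174
  … (15 splits in total)
  {N1, N2, N3} + {N4, N5}: 64 + 97 = 161  ← best
Best: vehicle 1 Base → N1 → N3 → N2 → Base = 64; vehicle 2 Base → N4 → N5 → Base = 97; combined 161.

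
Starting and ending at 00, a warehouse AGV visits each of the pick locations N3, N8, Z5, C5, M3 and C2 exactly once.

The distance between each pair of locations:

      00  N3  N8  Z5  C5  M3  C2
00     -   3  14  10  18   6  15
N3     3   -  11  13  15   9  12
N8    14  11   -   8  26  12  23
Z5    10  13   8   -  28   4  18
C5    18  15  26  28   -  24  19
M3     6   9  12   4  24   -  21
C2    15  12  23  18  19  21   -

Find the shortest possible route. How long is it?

78 — the shortest possible round trip.

With 6 stops there are 6!/2 = 360 distinct round trips (a route and its reverse cost the same).
00 - N3 - N8 - Z5 - C5 - M3 - C2 - 00: 3+11+8+28+24+21+15 = 110
00 - N3 - N8 - Z5 - C5 - C2 - M3 - 00: 3+11+8+28+19+21+6 = 96
00 - N3 - N8 - Z5 - M3 - C5 - C2 - 00: 3+11+8+4+24+19+15 = 84
00 - N3 - N8 - Z5 - M3 - C2 - C5 - 00: 3+11+8+4+21+19+18 = 84
00 - N3 - N8 - Z5 - C2 - C5 - M3 - 00: 3+11+8+18+19+24+6 = 89
00 - N3 - N8 - Z5 - C2 - M3 - C5 - 00: 3+11+8+18+21+24+18 = 103
00 - N3 - N8 - C5 - Z5 - M3 - C2 - 00: 3+11+26+28+4+21+15 = 108
00 - N3 - N8 - C5 - Z5 - C2 - M3 - 00: 3+11+26+28+18+21+6 = 113
… (352 more)
00 - N3 - C5 - C2 - N8 - Z5 - M3 - 00: 3+15+19+23+8+4+6 = 78  ← best
The minimum is 78.
One optimal route: 00 → N3 → C5 → C2 → N8 → Z5 → M3 → 00 (or its reverse).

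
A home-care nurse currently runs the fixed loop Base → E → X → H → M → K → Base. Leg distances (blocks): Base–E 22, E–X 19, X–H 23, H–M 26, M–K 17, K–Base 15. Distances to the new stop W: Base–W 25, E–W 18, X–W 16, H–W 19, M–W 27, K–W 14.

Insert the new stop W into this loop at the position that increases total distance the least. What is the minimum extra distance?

Insertion cost between consecutive stops i–j is d(i,W) + d(W,j) − d(i,j):
  between Base and E: 25 + 18 − 22 = 21
  between E and X: 18 + 16 − 19 = 15
  between X and H: 16 + 19 − 23 = 12
  between H and M: 19 + 27 − 26 = 20
  between M and K: 27 + 14 − 17 = 24
  between K and Base: 14 + 25 − 15 = 24
Cheapest insertion is between X and H, adding 12.
New total = 122 + 12 = 134.

Adding 12 blocks by placing W on the X–H leg.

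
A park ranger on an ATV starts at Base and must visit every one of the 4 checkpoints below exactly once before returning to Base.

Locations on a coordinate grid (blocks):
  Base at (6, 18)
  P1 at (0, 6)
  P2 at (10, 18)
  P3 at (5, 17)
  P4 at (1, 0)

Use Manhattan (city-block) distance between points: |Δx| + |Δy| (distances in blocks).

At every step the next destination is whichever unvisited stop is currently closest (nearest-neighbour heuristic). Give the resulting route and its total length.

From Base: distances to unvisited — P3=2, P2=4, P1=18, P4=23. Nearest is P3 (2).
From P3: distances to unvisited — P2=6, P1=16, P4=21. Nearest is P2 (6).
From P2: distances to unvisited — P1=22, P4=27. Nearest is P1 (22).
From P1: distances to unvisited — P4=7. Nearest is P4 (7).
Return P4→Base: 23.
Total = 2 + 6 + 22 + 7 + 23 = 60.

60 blocks along Base → P3 → P2 → P1 → P4 → Base.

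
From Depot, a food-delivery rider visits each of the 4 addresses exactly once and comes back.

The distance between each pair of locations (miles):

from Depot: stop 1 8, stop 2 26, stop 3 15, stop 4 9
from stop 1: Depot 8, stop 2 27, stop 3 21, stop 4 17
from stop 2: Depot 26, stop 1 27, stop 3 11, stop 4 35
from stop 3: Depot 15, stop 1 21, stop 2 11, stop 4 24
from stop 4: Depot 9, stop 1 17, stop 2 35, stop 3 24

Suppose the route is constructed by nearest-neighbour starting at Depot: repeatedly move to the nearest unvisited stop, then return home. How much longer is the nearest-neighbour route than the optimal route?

Excess over optimum: 7 miles.

Depot: stop 1=8, stop 4=9, stop 3=15, stop 2=26 ⇒ stop 1
stop 1: stop 4=17, stop 3=21, stop 2=27 ⇒ stop 4
stop 4: stop 3=24, stop 2=35 ⇒ stop 3
stop 3: stop 2=11 ⇒ stop 2
NN route Depot → stop 1 → stop 4 → stop 3 → stop 2 → Depot costs 86.
Optimal: Depot → stop 1 → stop 2 → stop 3 → stop 4 → Depot costs 79 (by enumerating all 12 distinct tours).
Excess = 86 − 79 = 7.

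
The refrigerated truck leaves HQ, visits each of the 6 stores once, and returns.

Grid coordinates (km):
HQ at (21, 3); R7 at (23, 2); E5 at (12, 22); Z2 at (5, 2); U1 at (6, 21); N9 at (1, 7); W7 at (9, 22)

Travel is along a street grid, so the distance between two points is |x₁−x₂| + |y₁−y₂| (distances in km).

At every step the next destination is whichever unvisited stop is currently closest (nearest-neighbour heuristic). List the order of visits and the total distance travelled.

At HQ the remaining stops are R7 3, Z2 17, N9 24, E5 28, W7 31, U1 33; go to R7.
At R7 the remaining stops are Z2 18, N9 27, E5 31, W7 34, U1 36; go to Z2.
At Z2 the remaining stops are N9 9, U1 20, W7 24, E5 27; go to N9.
At N9 the remaining stops are U1 19, W7 23, E5 26; go to U1.
At U1 the remaining stops are W7 4, E5 7; go to W7.
At W7 the remaining stops are E5 3; go to E5.
Return E5→HQ: 28.
Total = 3 + 18 + 9 + 19 + 4 + 3 + 28 = 84.

84 km along HQ → R7 → Z2 → N9 → U1 → W7 → E5 → HQ.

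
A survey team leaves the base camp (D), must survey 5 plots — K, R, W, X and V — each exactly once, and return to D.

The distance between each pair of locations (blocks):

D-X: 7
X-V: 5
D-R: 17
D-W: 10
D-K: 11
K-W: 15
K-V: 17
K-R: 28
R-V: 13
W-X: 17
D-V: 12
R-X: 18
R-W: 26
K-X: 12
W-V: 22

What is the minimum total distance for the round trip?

72 blocks — the shortest possible round trip.

There are 60 distinct closed tours to check (reversals are equivalent).
D - K - R - W - X - V - D: 11+28+26+17+5+12 = 99
D - K - R - W - V - X - D: 11+28+26+22+5+7 = 99
D - K - R - X - W - V - D: 11+28+18+17+22+12 = 108
D - K - R - X - V - W - D: 11+28+18+5+22+10 = 94
D - K - R - V - W - X - D: 11+28+13+22+17+7 = 98
D - K - R - V - X - W - D: 11+28+13+5+17+10 = 84
D - K - W - R - X - V - D: 11+15+26+18+5+12 = 87
D - K - W - R - V - X - D: 11+15+26+13+5+7 = 77
D - K - W - X - R - V - D: 11+15+17+18+13+12 = 86
D - K - W - X - V - R - D: 11+15+17+5+13+17 = 78
D - K - W - V - R - X - D: 11+15+22+13+18+7 = 86
D - K - W - V - X - R - D: 11+15+22+5+18+17 = 88
D - K - X - R - W - V - D: 11+12+18+26+22+12 = 101
D - K - X - R - V - W - D: 11+12+18+13+22+10 = 86
… (46 more)
D - R - V - X - K - W - D: 17+13+5+12+15+10 = 72  ← best
The minimum is 72.
One optimal route: D → R → V → X → K → W → D (or its reverse).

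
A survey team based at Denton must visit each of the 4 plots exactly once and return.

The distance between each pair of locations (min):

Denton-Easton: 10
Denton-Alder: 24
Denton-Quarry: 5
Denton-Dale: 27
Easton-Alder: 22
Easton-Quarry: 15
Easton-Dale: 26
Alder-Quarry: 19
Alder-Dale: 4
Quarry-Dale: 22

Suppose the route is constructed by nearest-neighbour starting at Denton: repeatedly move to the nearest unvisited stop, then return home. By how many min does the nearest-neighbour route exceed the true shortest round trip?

Excess over optimum: 10 min.

Denton: Quarry=5, Easton=10, Alder=24, Dale=27 ⇒ Quarry
Quarry: Easton=15, Alder=19, Dale=22 ⇒ Easton
Easton: Alder=22, Dale=26 ⇒ Alder
Alder: Dale=4 ⇒ Dale
NN route Denton → Quarry → Easton → Alder → Dale → Denton costs 73.
Optimal: Denton → Easton → Alder → Dale → Quarry → Denton costs 63 (by enumerating all 12 distinct tours).
Excess = 73 − 63 = 10.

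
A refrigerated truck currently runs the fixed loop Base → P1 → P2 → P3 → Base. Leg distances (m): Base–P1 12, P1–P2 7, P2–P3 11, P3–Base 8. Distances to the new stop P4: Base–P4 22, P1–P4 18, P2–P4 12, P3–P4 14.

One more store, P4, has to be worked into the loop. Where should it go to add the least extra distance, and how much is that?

Insertion cost between consecutive stops i–j is d(i,P4) + d(P4,j) − d(i,j):
  between Base and P1: 22 + 18 − 12 = 28
  between P1 and P2: 18 + 12 − 7 = 23
  between P2 and P3: 12 + 14 − 11 = 15
  between P3 and Base: 14 + 22 − 8 = 28
Cheapest insertion is between P2 and P3, adding 15.
New total = 38 + 15 = 53.

+15 m — insert P4 between P2 and P3.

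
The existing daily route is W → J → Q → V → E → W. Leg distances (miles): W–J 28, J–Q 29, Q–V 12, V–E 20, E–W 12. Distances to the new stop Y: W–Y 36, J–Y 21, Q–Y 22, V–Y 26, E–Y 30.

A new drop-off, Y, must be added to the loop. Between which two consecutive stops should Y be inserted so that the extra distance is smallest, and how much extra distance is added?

Insertion cost between consecutive stops i–j is d(i,Y) + d(Y,j) − d(i,j):
  between W and J: 36 + 21 − 28 = 29
  between J and Q: 21 + 22 − 29 = 14
  between Q and V: 22 + 26 − 12 = 36
  between V and E: 26 + 30 − 20 = 36
  between E and W: 30 + 36 − 12 = 54
Cheapest insertion is between J and Q, adding 14.
New total = 101 + 14 = 115.

+14 miles — insert Y between J and Q.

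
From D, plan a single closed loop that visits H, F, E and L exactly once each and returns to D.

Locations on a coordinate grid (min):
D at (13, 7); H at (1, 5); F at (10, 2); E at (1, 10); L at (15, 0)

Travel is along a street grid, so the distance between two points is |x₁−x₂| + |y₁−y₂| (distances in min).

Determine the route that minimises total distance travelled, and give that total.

There are 12 distinct closed tours to check (reversals are equivalent).
D→H→F→E→L→D: 14+12+17+24+9 = 76
D→H→F→L→E→D: 14+12+7+24+15 = 72
D→H→E→F→L→D: 14+5+17+7+9 = 52
D→H→E→L→F→D: 14+5+24+7+8 = 58
D→H→L→F→E→D: 14+19+7+17+15 = 72
D→H→L→E→F→D: 14+19+24+17+8 = 82
D→F→H→E→L→D: 8+12+5+24+9 = 58
D→F→H→L→E→D: 8+12+19+24+15 = 78
D→F→E→H→L→D: 8+17+5+19+9 = 58
D→F→L→H→E→D: 8+7+19+5+15 = 54
D→E→H→F→L→D: 15+5+12+7+9 = 48
D→E→F→H→L→D: 15+17+12+19+9 = 72
The minimum is 48.
One optimal route: D → E → H → F → L → D (or its reverse).

Shortest round trip = 48 min.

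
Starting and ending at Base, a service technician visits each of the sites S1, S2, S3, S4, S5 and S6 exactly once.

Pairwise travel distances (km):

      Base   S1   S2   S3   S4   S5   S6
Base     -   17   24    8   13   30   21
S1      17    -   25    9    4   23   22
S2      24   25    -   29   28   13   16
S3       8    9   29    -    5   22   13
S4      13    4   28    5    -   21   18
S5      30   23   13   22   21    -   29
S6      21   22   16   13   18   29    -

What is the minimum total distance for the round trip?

90 km — the shortest possible round trip.

There are 360 distinct closed tours to check (reversals are equivalent).
Base - S1 - S2 - S3 - S4 - S5 - S6 - Base: 17+25+29+5+21+29+21 = 147
Base - S1 - S2 - S3 - S4 - S6 - S5 - Base: 17+25+29+5+18+29+30 = 153
Base - S1 - S2 - S3 - S5 - S4 - S6 - Base: 17+25+29+22+21+18+21 = 153
Base - S1 - S2 - S3 - S5 - S6 - S4 - Base: 17+25+29+22+29+18+13 = 153
Base - S1 - S2 - S3 - S6 - S4 - S5 - Base: 17+25+29+13+18+21+30 = 153
Base - S1 - S2 - S3 - S6 - S5 - S4 - Base: 17+25+29+13+29+21+13 = 147
Base - S1 - S2 - S4 - S3 - S5 - S6 - Base: 17+25+28+5+22+29+21 = 147
Base - S1 - S2 - S4 - S3 - S6 - S5 - Base: 17+25+28+5+13+29+30 = 147
… (352 more)
Base - S3 - S4 - S1 - S5 - S2 - S6 - Base: 8+5+4+23+13+16+21 = 90  ← best
The minimum is 90.
One optimal route: Base → S3 → S4 → S1 → S5 → S2 → S6 → Base (or its reverse).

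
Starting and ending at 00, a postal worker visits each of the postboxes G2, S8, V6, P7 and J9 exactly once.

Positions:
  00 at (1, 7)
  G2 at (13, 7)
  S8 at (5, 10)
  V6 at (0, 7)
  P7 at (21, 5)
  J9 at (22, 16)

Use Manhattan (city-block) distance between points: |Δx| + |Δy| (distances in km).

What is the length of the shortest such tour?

With 5 stops there are 5!/2 = 60 distinct round trips (a route and its reverse cost the same).
00 - G2 - S8 - V6 - P7 - J9 - 00: 12+11+8+23+12+30 = 96
00 - G2 - S8 - V6 - J9 - P7 - 00: 12+11+8+31+12+22 = 96
00 - G2 - S8 - P7 - V6 - J9 - 00: 12+11+21+23+31+30 = 128
00 - G2 - S8 - P7 - J9 - V6 - 00: 12+11+21+12+31+1 = 88
00 - G2 - S8 - J9 - V6 - P7 - 00: 12+11+23+31+23+22 = 122
00 - G2 - S8 - J9 - P7 - V6 - 00: 12+11+23+12+23+1 = 82
00 - G2 - V6 - S8 - P7 - J9 - 00: 12+13+8+21+12+30 = 96
00 - G2 - V6 - S8 - J9 - P7 - 00: 12+13+8+23+12+22 = 90
00 - G2 - V6 - P7 - S8 - J9 - 00: 12+13+23+21+23+30 = 122
00 - G2 - V6 - P7 - J9 - S8 - 00: 12+13+23+12+23+7 = 90
00 - G2 - V6 - J9 - S8 - P7 - 00: 12+13+31+23+21+22 = 122
00 - G2 - V6 - J9 - P7 - S8 - 00: 12+13+31+12+21+7 = 96
00 - G2 - P7 - S8 - V6 - J9 - 00: 12+10+21+8+31+30 = 112
00 - G2 - P7 - S8 - J9 - V6 - 00: 12+10+21+23+31+1 = 98
… (46 more)
00 - G2 - P7 - J9 - S8 - V6 - 00: 12+10+12+23+8+1 = 66  ← best
The minimum is 66.
One optimal route: 00 → G2 → P7 → J9 → S8 → V6 → 00 (or its reverse).

66 km — the shortest possible round trip.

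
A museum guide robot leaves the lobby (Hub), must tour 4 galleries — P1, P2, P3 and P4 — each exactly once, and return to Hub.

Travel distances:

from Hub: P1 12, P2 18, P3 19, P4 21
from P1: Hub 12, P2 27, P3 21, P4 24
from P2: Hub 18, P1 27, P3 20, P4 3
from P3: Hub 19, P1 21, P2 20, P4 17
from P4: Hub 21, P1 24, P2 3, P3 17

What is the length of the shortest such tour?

Shortest round trip = 71.

There are 12 distinct closed tours to check (reversals are equivalent).
Hub - P1 - P2 - P3 - P4 - Hub: 12+27+20+17+21 = 97
Hub - P1 - P2 - P4 - P3 - Hub: 12+27+3+17+19 = 78
Hub - P1 - P3 - P2 - P4 - Hub: 12+21+20+3+21 = 77
Hub - P1 - P3 - P4 - P2 - Hub: 12+21+17+3+18 = 71
Hub - P1 - P4 - P2 - P3 - Hub: 12+24+3+20+19 = 78
Hub - P1 - P4 - P3 - P2 - Hub: 12+24+17+20+18 = 91
Hub - P2 - P1 - P3 - P4 - Hub: 18+27+21+17+21 = 104
Hub - P2 - P1 - P4 - P3 - Hub: 18+27+24+17+19 = 105
Hub - P2 - P3 - P1 - P4 - Hub: 18+20+21+24+21 = 104
Hub - P2 - P4 - P1 - P3 - Hub: 18+3+24+21+19 = 85
Hub - P3 - P1 - P2 - P4 - Hub: 19+21+27+3+21 = 91
Hub - P3 - P2 - P1 - P4 - Hub: 19+20+27+24+21 = 111
The minimum is 71.
One optimal route: Hub → P1 → P3 → P4 → P2 → Hub (or its reverse).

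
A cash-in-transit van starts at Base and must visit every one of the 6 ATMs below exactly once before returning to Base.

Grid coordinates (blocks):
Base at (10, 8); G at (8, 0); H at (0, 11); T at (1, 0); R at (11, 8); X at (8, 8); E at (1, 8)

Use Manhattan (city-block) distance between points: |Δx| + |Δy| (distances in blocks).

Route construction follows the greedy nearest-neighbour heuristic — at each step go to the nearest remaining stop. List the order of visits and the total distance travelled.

44 blocks along Base → R → X → E → H → T → G → Base.

Base → [R:1 / X:2 / E:9 / G:10 / H:13 / T:17] → R (1)
R → [X:3 / E:10 / G:11 / H:14 / T:18] → X (3)
X → [E:7 / G:8 / H:11 / T:15] → E (7)
E → [H:4 / T:8 / G:15] → H (4)
H → [T:12 / G:19] → T (12)
T → [G:7] → G (7)
Return G→Base: 10.
Total = 1 + 3 + 7 + 4 + 12 + 7 + 10 = 44.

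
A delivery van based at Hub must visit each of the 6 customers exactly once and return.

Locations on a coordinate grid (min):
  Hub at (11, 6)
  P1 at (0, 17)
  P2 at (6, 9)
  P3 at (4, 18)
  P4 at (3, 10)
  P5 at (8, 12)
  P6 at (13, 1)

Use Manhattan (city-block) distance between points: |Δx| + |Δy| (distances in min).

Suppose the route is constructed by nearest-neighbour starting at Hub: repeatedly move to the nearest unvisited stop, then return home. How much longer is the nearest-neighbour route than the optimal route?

Hub: P6=7, P2=8, P5=9, P4=12, P3=19, P1=22 ⇒ P6
P6: P2=15, P5=16, P4=19, P3=26, P1=29 ⇒ P2
P2: P4=4, P5=5, P3=11, P1=14 ⇒ P4
P4: P5=7, P3=9, P1=10 ⇒ P5
P5: P3=10, P1=13 ⇒ P3
P3: P1=5 ⇒ P1
NN route Hub → P6 → P2 → P4 → P5 → P3 → P1 → Hub costs 70.
Optimal: Hub → P2 → P4 → P1 → P3 → P5 → P6 → Hub costs 60 (by enumerating all 360 distinct tours).
Excess = 70 − 60 = 10.

Excess over optimum: 10 min.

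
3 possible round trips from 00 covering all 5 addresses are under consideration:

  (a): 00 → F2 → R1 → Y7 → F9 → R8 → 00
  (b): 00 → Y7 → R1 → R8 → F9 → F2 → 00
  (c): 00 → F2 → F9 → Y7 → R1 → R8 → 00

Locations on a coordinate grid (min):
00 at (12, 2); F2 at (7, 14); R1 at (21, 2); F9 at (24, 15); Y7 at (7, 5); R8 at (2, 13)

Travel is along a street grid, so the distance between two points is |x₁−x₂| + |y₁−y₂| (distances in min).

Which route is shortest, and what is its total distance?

Shortest is (b), total 114 min.

(a): 17 + 26 + 17 + 27 + 24 + 21 = 132
(b): 8 + 17 + 30 + 24 + 18 + 17 = 114
(c): 17 + 18 + 27 + 17 + 30 + 21 = 130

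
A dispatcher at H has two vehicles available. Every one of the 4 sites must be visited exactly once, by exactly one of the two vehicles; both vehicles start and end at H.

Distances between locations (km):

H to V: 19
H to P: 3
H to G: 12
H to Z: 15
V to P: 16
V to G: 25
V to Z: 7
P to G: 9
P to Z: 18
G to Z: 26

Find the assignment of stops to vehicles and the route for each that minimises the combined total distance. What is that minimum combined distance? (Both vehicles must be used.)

Try each way of splitting the stops between the two vehicles (each non-empty) and, for each split, find the best tour for each vehicle:
  {V} + {P, G, Z}: 38 + 53 = 91
  {P} + {V, G, Z}: 6 + 59 = 65
  {V, P} + {G, Z}: 38 + 53 = 91
  {G} + {V, P, Z}: 24 + 41 = 65
  {V, G} + {P, Z}: 56 + 36 = 92
  {P, G} + {V, Z}: 24 + 41 = 65
  … (7 splits in total)
Best: vehicle 1 H → P → H = 6; vehicle 2 H → G → V → Z → H = 59; combined 65.

Minimum combined distance: 65 km.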